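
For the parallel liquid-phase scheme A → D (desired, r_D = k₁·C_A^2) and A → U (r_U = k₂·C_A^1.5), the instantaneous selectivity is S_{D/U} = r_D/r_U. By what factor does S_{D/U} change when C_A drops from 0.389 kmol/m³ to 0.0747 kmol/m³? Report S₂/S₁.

S_{D/U} = (k₁/k₂)·C_A^0.5, so S₂/S₁ = (C_{A,2}/C_{A,1})^0.5.
= (0.0747/0.389)^0.5 = (0.1920)^0.5 = 0.438.

0.438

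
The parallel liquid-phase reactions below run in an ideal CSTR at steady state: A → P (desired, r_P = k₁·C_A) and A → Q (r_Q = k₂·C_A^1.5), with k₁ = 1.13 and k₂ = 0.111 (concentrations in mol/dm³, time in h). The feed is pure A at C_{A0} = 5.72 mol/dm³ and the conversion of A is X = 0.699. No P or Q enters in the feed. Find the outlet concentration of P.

Exit C_A = C_{A0}(1−X) = 5.72×0.301 = 1.722 mol/dm³.
In a CSTR the entire volume is at exit conditions, so r_P = 1.13×1.722 = 1.946 and r_Q = 0.111×1.722^1.5 = 0.2508.
Fraction of consumed A going to P: r_P/(r_P+r_Q) = 0.8858.
C_P = 0.8858·C_{A0}·X = 0.8858×5.72×0.699 = 3.54 mol/dm³.

3.54 mol/dm³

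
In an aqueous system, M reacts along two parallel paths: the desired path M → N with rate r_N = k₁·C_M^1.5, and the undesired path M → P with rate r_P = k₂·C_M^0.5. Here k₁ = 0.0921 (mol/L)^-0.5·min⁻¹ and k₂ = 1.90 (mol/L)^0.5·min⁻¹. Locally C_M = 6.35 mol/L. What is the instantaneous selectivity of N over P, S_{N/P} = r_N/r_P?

S_{N/P} = r_N/r_P = (k₁·C_M^1.5)/(k₂·C_M^0.5) = (k₁/k₂)·C_M.
= (0.0921×6.350^1.5) / (1.90×6.350^0.5) = 1.474/4.788 = 0.308.

0.308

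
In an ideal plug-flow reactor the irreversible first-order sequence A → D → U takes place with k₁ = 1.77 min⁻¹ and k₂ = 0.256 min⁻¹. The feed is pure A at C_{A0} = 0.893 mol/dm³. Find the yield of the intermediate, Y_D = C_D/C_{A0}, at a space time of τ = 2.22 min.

0.639

For first-order series with pure A initially, C_D(τ) = k₁C_{A0}/(k₂−k₁)·(e^(−k₁τ) − e^(−k₂τ)).
e^(−k₁τ) = e^(−1.77×2.22) = e^(−3.929) = 0.01966; e^(−k₂τ) = e^(−0.5683) = 0.5665.
C_D = 1.77×0.893/(0.256−1.77) × (0.01966−0.5665) = (-1.044)×(-0.5468) = 0.5709 mol/dm³.
Y_D = C_D/C_{A0} = 0.5709/0.893 = 0.639.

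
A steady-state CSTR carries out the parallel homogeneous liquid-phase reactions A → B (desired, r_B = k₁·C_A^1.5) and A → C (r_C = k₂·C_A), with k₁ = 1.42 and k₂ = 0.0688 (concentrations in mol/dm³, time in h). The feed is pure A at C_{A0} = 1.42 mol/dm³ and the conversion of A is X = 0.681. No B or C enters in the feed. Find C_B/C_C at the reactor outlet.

Exit C_A = C_{A0}(1−X) = 1.42×0.319 = 0.4530 mol/dm³.
A CSTR operates uniformly at the exit composition, giving r_B = 0.4329 and r_C = 0.03117 (each k·C_A^n at C_A = 0.4530).
Overall selectivity = C_B/C_C = r_Bτ/(r_Cτ) = r_B/r_C = 13.9.

13.9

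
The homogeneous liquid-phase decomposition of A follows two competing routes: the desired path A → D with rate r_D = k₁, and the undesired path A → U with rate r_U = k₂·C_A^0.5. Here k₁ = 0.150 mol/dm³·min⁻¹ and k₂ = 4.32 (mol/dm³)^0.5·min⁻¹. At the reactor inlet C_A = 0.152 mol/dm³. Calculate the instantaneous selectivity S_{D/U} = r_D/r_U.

0.0891

S_{D/U} = r_D/r_U = (k₁)/(k₂·C_A^0.5) = (k₁/k₂)·C_A^-0.5.
= (0.150) / (4.32×0.1520^0.5) = 0.1500/1.684 = 0.0891.
The undesired path is higher order in A, so low C_A (CSTR or dilute feed) favours D.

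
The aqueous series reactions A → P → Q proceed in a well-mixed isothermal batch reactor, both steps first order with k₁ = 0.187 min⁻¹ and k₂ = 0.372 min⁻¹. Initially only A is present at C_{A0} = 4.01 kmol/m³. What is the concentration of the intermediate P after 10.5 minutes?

Solving the coupled first-order balances gives C_P(t) = [k₁/(k₂−k₁)]·C_{A0}·(e^(−k₁t) − e^(−k₂t)).
e^(−k₁t) = e^(−0.187×10.5) = e^(−1.964) = 0.1404; e^(−k₂t) = e^(−3.906) = 0.02012.
C_P = 0.187×4.01/(0.372−0.187) × (0.1404−0.02012) = 4.053×0.1202 = 0.4874 kmol/m³.

0.487 kmol/m³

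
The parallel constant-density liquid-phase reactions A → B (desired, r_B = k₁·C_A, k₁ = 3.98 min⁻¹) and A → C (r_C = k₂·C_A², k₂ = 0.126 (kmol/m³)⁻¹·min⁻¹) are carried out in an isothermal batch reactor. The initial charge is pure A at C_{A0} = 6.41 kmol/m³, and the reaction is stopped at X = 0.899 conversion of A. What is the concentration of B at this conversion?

C_A = C_{A0}(1−X) = 0.6474 kmol/m³.
Along a PFR/batch, dC_B/dC_A = −r_B/(r_B+r_C) = −k₁/(k₁+k₂·C_A).
Integrating from C_{A0} to C_A: C_B = (3.98/0.126)·ln[(3.98+0.126·6.41)/(3.98+0.126·0.647)] = 31.59·ln(4.788/4.062) = 5.195 kmol/m³.

5.20 kmol/m³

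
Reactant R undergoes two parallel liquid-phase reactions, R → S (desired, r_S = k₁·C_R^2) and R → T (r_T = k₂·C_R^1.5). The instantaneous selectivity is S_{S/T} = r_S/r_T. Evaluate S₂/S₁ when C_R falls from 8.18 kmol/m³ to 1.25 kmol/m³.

0.391

S_{S/T} = (k₁/k₂)·C_R^0.5, so S₂/S₁ = (C_{R,2}/C_{R,1})^0.5.
= (1.25/8.18)^0.5 = (0.1528)^0.5 = 0.391.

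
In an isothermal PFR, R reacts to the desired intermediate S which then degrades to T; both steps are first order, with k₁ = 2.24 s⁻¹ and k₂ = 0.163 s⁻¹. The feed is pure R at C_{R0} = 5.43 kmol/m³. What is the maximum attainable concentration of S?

At the optimum, C_{S,max}/C_{R0} = (k₁/k₂)^[k₂/(k₂−k₁)].
= (2.24/0.163)^(0.163/(0.163−2.24)) = (13.74)^(-0.07848) = 0.8141.
C_{S,max} = 0.8141×5.43 = 4.42 kmol/m³.

4.42 kmol/m³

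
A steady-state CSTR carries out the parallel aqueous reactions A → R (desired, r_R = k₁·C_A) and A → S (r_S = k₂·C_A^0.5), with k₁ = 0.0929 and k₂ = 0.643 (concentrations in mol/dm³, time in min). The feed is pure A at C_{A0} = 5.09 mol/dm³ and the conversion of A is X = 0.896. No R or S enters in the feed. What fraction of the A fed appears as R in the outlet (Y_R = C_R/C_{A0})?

0.0852

Exit C_A = C_{A0}(1−X) = 5.09×0.104 = 0.5294 mol/dm³.
A CSTR operates uniformly at the exit composition, giving r_R = 0.04918 and r_S = 0.4678 (each k·C_A^n at C_A = 0.5294).
Fraction of consumed A going to R: r_R/(r_R+r_S) = 0.09512.
C_R = 0.09512·C_{A0}·X = 0.09512×5.09×0.896 = 0.434 mol/dm³; Y_R = C_R/C_{A0} = 0.0852.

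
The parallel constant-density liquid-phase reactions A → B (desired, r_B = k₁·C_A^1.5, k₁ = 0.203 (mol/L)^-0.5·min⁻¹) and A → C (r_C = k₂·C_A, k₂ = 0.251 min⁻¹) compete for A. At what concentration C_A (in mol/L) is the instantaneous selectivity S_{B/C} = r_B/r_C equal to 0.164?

S_{B/C} = (k₁/k₂)·C_A^0.5 ⇒ C_A = (S·k₂/k₁)^(2).
= (0.164×0.251/0.203)^(2) = (0.2028)^(2) = 0.0411 mol/L.

0.0411 mol/L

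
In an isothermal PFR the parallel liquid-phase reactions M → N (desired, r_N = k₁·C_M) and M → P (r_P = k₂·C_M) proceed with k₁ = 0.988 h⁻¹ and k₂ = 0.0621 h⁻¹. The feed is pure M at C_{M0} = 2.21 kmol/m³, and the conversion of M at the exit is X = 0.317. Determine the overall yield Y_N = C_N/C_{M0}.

0.298

C_M = C_{M0}(1−X) = 1.509 kmol/m³.
Both paths are first order in M, so the instantaneous fraction to N is constant: dC_N/d(−C_M) = k₁/(k₁+k₂) = 0.9409.
C_N = 0.9409·(C_{M0}−C_M) = 0.9409×0.7006 = 0.659 kmol/m³.
Y_N = C_N/C_{M0} = 0.6591/2.21 = 0.298.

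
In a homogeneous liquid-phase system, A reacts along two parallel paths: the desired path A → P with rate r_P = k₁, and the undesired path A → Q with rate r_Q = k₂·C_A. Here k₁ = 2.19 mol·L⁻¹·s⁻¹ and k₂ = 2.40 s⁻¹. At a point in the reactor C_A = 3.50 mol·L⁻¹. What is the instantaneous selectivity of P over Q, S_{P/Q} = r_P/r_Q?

S_{P/Q} = r_P/r_Q = (k₁)/(k₂·C_A) = (k₁/k₂)·C_A⁻¹.
= (2.19) / (2.40×3.500) = 2.190/8.400 = 0.261.
The undesired path is higher order in A, so low C_A (CSTR or dilute feed) favours P.

0.261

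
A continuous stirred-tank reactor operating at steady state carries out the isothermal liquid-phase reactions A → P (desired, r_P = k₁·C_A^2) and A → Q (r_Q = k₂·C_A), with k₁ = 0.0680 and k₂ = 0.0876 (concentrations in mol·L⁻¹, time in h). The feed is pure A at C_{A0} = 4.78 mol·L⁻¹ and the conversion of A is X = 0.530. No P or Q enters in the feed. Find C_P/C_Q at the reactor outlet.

Exit C_A = C_{A0}(1−X) = 4.78×0.470 = 2.247 mol·L⁻¹.
A CSTR operates uniformly at the exit composition, giving r_P = 0.3432 and r_Q = 0.1968 (each k·C_A^n at C_A = 2.247).
Overall selectivity = C_P/C_Q = r_Pτ/(r_Qτ) = r_P/r_Q = 1.74.

1.74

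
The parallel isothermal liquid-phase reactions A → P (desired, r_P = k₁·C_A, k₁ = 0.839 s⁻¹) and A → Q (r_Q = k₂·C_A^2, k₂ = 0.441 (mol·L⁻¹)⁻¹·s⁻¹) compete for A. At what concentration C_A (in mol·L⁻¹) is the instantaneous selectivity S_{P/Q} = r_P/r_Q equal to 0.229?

8.31 mol·L⁻¹

S_{P/Q} = (k₁/k₂)·C_A⁻¹ ⇒ C_A = (S·k₂/k₁)^(-1).
= (0.229×0.441/0.839)^(-1) = (0.1204)^(-1) = 8.31 mol·L⁻¹.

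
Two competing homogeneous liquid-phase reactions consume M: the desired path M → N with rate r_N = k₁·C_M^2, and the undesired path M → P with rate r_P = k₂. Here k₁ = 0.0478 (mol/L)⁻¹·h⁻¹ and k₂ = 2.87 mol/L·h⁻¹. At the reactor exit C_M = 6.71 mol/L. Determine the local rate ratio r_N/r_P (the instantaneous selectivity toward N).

0.750

S_{N/P} = r_N/r_P = (k₁·C_M^2)/(k₂) = (k₁/k₂)·C_M^2.
= (0.0478×6.710^2) / (2.87) = 2.152/2.870 = 0.750.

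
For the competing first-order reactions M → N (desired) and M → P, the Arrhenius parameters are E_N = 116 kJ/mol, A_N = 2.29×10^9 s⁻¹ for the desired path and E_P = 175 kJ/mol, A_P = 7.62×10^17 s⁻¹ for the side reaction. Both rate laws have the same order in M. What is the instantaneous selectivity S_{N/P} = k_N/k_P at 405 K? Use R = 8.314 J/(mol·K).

0.122

With equal orders, S_{N/P} = k_N/k_P = (A_N/A_P)·exp[(E_P−E_N)/(RT)].
(E_P−E_N)/(RT) = (175−116)×10³/(8.314×405) = 59000/3367 = 17.52.
k_N/k_P = (2.29×10^9/7.62×10^17)·exp(17.52) = 3.005×10^-9 × 4.072×10^7 = 0.122.
Since E_N < E_P, lowering the temperature improves selectivity toward N.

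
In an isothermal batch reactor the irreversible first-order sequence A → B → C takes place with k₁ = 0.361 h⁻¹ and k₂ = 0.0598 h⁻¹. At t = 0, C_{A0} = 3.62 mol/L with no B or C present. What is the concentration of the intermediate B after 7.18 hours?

2.50 mol/L

The intermediate concentration in a first-order A→B→C sequence is C_B = k₁C_{A0}(e^(−k₁t) − e^(−k₂t))/(k₂−k₁).
e^(−k₁t) = e^(−0.361×7.18) = e^(−2.592) = 0.07487; e^(−k₂t) = e^(−0.4294) = 0.6509.
C_B = 0.361×3.62/(0.0598−0.361) × (0.07487−0.6509) = (-4.339)×(-0.5761) = 2.499 mol/L.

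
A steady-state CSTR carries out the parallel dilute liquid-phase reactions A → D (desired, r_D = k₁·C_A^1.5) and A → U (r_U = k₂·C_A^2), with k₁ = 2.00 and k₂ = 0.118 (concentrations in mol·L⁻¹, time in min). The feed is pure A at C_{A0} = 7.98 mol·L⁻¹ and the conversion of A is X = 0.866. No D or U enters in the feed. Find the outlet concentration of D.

6.51 mol·L⁻¹

Exit C_A = C_{A0}(1−X) = 7.98×0.134 = 1.069 mol·L⁻¹.
Rates in a CSTR are evaluated at the outlet concentration: r_D = 2.00×1.069^1.5 = 2.212, r_U = 0.118×1.069^2 = 0.1349.
Fraction of consumed A going to D: r_D/(r_D+r_U) = 0.9425.
C_D = 0.9425·C_{A0}·X = 0.9425×7.98×0.866 = 6.51 mol·L⁻¹.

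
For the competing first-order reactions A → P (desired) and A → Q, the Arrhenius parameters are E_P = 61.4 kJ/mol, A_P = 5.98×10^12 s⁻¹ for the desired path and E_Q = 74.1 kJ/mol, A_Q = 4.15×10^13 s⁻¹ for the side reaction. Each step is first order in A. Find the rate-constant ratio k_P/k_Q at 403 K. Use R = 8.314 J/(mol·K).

6.38

With equal orders, S_{P/Q} = k_P/k_Q = (A_P/A_Q)·exp[(E_Q−E_P)/(RT)].
(E_Q−E_P)/(RT) = (74.1−61.4)×10³/(8.314×403) = 12700/3351 = 3.790.
k_P/k_Q = (5.98×10^12/4.15×10^13)·exp(3.790) = 0.1441 × 44.28 = 6.38.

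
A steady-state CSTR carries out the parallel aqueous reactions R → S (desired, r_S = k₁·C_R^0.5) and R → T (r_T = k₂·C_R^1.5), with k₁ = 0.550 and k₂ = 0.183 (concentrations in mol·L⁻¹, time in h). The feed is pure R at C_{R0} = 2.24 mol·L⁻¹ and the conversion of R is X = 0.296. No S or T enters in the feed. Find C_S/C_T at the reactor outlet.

Exit C_R = C_{R0}(1−X) = 2.24×0.704 = 1.577 mol·L⁻¹.
In a CSTR the entire volume is at exit conditions, so r_S = 0.550×1.577^0.5 = 0.6907 and r_T = 0.183×1.577^1.5 = 0.3624.
Overall selectivity = C_S/C_T = r_Sτ/(r_Tτ) = r_S/r_T = 1.91.

1.91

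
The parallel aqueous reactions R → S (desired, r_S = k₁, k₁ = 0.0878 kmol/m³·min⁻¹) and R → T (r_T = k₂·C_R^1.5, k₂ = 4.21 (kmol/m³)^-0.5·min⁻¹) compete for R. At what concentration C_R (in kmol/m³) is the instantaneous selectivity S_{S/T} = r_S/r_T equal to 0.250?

S_{S/T} = (k₁/k₂)·C_R^-1.5 ⇒ C_R = (S·k₂/k₁)^(1/(-1.5)).
= (0.250×4.21/0.0878)^(-0.6667) = (11.99)^(-0.6667) = 0.191 kmol/m³.

0.191 kmol/m³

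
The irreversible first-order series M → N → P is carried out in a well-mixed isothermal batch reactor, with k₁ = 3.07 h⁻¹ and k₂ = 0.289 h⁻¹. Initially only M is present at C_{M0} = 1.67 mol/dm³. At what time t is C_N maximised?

Setting dC_N/dt = 0 gives t_opt = ln(k₂/k₁)/(k₂−k₁).
= ln(0.289/3.07)/(0.289−3.07) = ln(0.09414)/-2.781 = -2.363/-2.781 = 0.850 h.

0.850 h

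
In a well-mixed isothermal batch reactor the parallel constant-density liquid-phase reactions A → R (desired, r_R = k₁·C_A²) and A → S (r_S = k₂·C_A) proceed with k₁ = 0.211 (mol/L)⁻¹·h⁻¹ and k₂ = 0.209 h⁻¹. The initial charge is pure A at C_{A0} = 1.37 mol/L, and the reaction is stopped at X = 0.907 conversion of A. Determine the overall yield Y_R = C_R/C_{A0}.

C_A = C_{A0}(1−X) = 0.1274 mol/L.
Along a PFR/batch, dC_S/dC_A = −r_S/(r_R+r_S) = −k₂/(k₂+k₁·C_A).
Integrating from C_{A0} to C_A: C_S = (0.209/0.211)·ln[(0.209+0.211·1.37)/(0.209+0.211·0.127)] = 0.9905·ln(0.4981/0.2359) = 0.7403 mol/L.
Then C_R = (C_{A0}−C_A) − C_S = 1.243 − 0.7403 = 0.5023 mol/L.
Y_R = C_R/C_{A0} = 0.5023/1.37 = 0.367.

0.367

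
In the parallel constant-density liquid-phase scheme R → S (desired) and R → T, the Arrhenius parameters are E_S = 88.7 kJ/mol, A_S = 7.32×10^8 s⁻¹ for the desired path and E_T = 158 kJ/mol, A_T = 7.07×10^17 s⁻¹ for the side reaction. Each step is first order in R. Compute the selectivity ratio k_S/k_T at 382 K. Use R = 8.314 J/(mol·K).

Since both paths have the same order in R, the concentration cancels and S_{S/T} = k_S/k_T = (A_S/A_T)·exp[(E_T−E_S)/(RT)].
(E_T−E_S)/(RT) = (158−88.7)×10³/(8.314×382) = 69300/3176 = 21.82.
k_S/k_T = (7.32×10^8/7.07×10^17)·exp(21.82) = 1.035×10^-9 × 2.995×10^9 = 3.10.

3.10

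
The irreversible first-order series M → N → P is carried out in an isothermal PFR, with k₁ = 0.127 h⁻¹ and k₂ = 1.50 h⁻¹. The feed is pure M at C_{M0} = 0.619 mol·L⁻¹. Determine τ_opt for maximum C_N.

1.80 h

For first-order series the maximum of C_N occurs at τ_opt = ln(k₂/k₁)/(k₂−k₁).
= ln(1.50/0.127)/(1.50−0.127) = ln(11.81)/1.373 = 2.469/1.373 = 1.80 h.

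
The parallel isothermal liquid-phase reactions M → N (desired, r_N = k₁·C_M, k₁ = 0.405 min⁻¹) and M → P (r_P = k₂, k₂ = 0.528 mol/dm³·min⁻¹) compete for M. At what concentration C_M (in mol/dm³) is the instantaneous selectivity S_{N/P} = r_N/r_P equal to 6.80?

8.87 mol/dm³

S_{N/P} = (k₁/k₂)·C_M ⇒ C_M = S·k₂/k₁.
= 6.80×0.528/0.405 = 8.87 mol/dm³.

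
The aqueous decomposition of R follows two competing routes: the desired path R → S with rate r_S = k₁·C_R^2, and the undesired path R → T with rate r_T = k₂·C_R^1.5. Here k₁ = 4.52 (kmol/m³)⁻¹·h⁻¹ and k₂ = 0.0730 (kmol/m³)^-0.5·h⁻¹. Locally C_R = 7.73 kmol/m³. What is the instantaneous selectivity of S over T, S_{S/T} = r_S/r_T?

S_{S/T} = r_S/r_T = (k₁·C_R^2)/(k₂·C_R^1.5) = (k₁/k₂)·C_R^0.5.
= (4.52×7.730^2) / (0.0730×7.730^1.5) = 270.1/1.569 = 172.
Since the desired path is higher order in R, keeping C_R high (PFR or concentrated feed) favours S.

172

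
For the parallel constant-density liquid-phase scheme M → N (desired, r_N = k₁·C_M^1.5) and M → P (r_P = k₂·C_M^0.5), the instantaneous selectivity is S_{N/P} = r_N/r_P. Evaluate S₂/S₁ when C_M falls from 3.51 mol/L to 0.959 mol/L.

0.273

S_{N/P} = (k₁/k₂)·C_M, so S₂/S₁ = (C_{M,2}/C_{M,1}).
= 0.959/3.51 = 0.273.
Selectivity toward N falls as C_M falls — high-concentration operation is favoured.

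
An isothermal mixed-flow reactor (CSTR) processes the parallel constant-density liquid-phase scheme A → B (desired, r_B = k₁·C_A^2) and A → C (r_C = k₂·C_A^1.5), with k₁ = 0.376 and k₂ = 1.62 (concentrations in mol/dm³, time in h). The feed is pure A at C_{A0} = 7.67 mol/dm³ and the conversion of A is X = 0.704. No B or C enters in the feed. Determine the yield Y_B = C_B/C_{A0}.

Exit C_A = C_{A0}(1−X) = 7.67×0.296 = 2.270 mol/dm³.
A CSTR operates uniformly at the exit composition, giving r_B = 1.938 and r_C = 5.542 (each k·C_A^n at C_A = 2.270).
Fraction of consumed A going to B: r_B/(r_B+r_C) = 0.2591.
C_B = 0.2591·C_{A0}·X = 0.2591×7.67×0.704 = 1.40 mol/dm³; Y_B = C_B/C_{A0} = 0.182.

0.182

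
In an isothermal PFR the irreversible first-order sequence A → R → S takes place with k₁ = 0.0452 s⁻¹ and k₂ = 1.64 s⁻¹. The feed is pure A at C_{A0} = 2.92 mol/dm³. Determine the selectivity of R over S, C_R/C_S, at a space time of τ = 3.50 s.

0.197

The intermediate concentration in a first-order A→B→C sequence is C_R = k₁C_{A0}(e^(−k₁τ) − e^(−k₂τ))/(k₂−k₁).
e^(−k₁τ) = e^(−0.0452×3.50) = e^(−0.1582) = 0.8537; e^(−k₂τ) = e^(−5.740) = 0.003215.
C_R = 0.0452×2.92/(1.64−0.0452) × (0.8537−0.003215) = 0.08276×0.8505 = 0.07038 mol/dm³.
C_A = C_{A0}e^(−k₁τ) = 2.493 mol/dm³, so C_S = C_{A0}−C_A−C_R = 0.3569 mol/dm³; C_R/C_S = 0.197.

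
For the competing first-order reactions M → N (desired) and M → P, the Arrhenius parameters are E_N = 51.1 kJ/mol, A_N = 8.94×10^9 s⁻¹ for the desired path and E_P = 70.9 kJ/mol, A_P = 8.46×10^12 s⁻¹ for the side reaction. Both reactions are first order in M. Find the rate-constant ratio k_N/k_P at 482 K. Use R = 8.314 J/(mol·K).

With equal orders, S_{N/P} = k_N/k_P = (A_N/A_P)·exp[(E_P−E_N)/(RT)].
(E_P−E_N)/(RT) = (70.9−51.1)×10³/(8.314×482) = 19800/4007 = 4.941.
k_N/k_P = (8.94×10^9/8.46×10^12)·exp(4.941) = 0.001057 × 139.9 = 0.148.
Since E_N < E_P, lowering the temperature improves selectivity toward N.

0.148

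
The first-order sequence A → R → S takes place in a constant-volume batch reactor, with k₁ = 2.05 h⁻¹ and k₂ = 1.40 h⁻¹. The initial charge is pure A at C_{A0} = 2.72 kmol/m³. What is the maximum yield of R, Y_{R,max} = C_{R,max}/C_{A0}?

At the optimum, C_{R,max}/C_{A0} = (k₁/k₂)^[k₂/(k₂−k₁)].
= (2.05/1.40)^(1.40/(1.40−2.05)) = (1.464)^(-2.154) = 0.4398.

0.440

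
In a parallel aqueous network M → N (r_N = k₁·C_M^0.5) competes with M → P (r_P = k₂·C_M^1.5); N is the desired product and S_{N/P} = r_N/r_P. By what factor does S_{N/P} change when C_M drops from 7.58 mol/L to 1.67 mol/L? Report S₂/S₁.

S_{N/P} = (k₁/k₂)·C_M⁻¹, so S₂/S₁ = (C_{M,2}/C_{M,1})⁻¹.
= 7.58/1.67 = 4.54.
Selectivity toward N rises as C_M falls — low-concentration operation is favoured.

4.54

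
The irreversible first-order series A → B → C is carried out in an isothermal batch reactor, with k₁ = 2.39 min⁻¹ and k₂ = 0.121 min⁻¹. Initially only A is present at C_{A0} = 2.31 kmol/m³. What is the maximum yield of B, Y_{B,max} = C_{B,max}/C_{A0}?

0.853

At the optimum, C_{B,max}/C_{A0} = (k₁/k₂)^[k₂/(k₂−k₁)].
= (2.39/0.121)^(0.121/(0.121−2.39)) = (19.75)^(-0.05333) = 0.8529.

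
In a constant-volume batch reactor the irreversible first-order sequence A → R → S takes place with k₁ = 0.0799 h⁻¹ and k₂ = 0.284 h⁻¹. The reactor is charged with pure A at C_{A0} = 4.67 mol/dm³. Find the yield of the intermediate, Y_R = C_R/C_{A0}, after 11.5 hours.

The intermediate concentration in a first-order A→B→C sequence is C_R = k₁C_{A0}(e^(−k₁t) − e^(−k₂t))/(k₂−k₁).
e^(−k₁t) = e^(−0.0799×11.5) = e^(−0.9188) = 0.3990; e^(−k₂t) = e^(−3.266) = 0.03816.
C_R = 0.0799×4.67/(0.284−0.0799) × (0.3990−0.03816) = 1.828×0.3608 = 0.6596 mol/dm³.
Y_R = C_R/C_{A0} = 0.6596/4.67 = 0.141.

0.141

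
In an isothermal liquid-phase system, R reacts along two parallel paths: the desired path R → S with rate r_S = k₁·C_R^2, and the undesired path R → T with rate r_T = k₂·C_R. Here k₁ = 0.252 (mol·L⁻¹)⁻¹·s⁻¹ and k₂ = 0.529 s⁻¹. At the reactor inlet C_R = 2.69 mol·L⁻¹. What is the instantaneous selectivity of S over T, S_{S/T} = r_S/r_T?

1.28

S_{S/T} = r_S/r_T = (k₁·C_R^2)/(k₂·C_R) = (k₁/k₂)·C_R.
= (0.252×2.690^2) / (0.529×2.690) = 1.823/1.423 = 1.28.
Since the desired path is higher order in R, keeping C_R high (PFR or concentrated feed) favours S.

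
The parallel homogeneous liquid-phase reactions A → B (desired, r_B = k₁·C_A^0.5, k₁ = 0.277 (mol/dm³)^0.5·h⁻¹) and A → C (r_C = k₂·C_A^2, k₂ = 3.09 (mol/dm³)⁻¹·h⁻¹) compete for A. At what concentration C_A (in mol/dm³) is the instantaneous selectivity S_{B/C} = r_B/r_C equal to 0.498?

0.319 mol/dm³

S_{B/C} = (k₁/k₂)·C_A^-1.5 ⇒ C_A = (S·k₂/k₁)^(1/(-1.5)).
= (0.498×3.09/0.277)^(-0.6667) = (5.555)^(-0.6667) = 0.319 mol/dm³.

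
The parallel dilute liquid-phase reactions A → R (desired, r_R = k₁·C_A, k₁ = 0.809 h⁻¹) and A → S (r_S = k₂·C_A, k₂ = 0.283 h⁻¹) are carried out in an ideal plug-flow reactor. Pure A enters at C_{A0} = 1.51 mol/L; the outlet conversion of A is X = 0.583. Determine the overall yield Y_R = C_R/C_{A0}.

C_A = C_{A0}(1−X) = 0.6297 mol/L.
Both paths are first order in A, so the instantaneous fraction to R is constant: dC_R/d(−C_A) = k₁/(k₁+k₂) = 0.7408.
C_R = 0.7408·(C_{A0}−C_A) = 0.7408×0.8803 = 0.652 mol/L.
Y_R = C_R/C_{A0} = 0.6522/1.51 = 0.432.

0.432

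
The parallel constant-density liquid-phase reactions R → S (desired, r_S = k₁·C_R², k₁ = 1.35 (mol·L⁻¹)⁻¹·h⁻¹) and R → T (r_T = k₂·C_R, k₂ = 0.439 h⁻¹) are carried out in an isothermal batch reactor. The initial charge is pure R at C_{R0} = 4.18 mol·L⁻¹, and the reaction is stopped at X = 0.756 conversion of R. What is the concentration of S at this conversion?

2.77 mol·L⁻¹

C_R = C_{R0}(1−X) = 1.020 mol·L⁻¹.
Along a PFR/batch, dC_T/dC_R = −r_T/(r_S+r_T) = −k₂/(k₂+k₁·C_R).
Integrating from C_{R0} to C_R: C_T = (0.439/1.35)·ln[(0.439+1.35·4.18)/(0.439+1.35·1.02)] = 0.3252·ln(6.082/1.816) = 0.3931 mol·L⁻¹.
Then C_S = (C_{R0}−C_R) − C_T = 3.160 − 0.3931 = 2.767 mol·L⁻¹.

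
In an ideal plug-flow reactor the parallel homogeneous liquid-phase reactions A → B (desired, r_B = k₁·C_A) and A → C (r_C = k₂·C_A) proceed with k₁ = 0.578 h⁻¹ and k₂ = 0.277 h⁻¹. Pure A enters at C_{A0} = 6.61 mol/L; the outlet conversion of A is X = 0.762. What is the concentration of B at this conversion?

3.41 mol/L

C_A = C_{A0}(1−X) = 1.573 mol/L.
Both paths are first order in A, so the instantaneous fraction to B is constant: dC_B/d(−C_A) = k₁/(k₁+k₂) = 0.6760.
C_B = 0.6760·(C_{A0}−C_A) = 0.6760×5.037 = 3.41 mol/L.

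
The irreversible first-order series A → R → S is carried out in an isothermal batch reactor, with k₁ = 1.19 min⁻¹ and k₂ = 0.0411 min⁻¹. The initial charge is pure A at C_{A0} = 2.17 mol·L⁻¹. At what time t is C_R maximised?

The intermediate peaks when r₁ = r₂, i.e. k₁e^(−k₁t) = k₂e^(−k₂t), giving t_opt = ln(k₂/k₁)/(k₂−k₁).
= ln(0.0411/1.19)/(0.0411−1.19) = ln(0.03454)/-1.149 = -3.366/-1.149 = 2.93 min.

2.93 min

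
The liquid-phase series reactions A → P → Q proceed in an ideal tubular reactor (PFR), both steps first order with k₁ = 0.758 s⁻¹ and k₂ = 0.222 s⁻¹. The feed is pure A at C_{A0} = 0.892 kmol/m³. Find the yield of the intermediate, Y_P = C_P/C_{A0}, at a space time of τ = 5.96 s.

0.361

Solving the coupled first-order balances gives C_P(τ) = [k₁/(k₂−k₁)]·C_{A0}·(e^(−k₁τ) − e^(−k₂τ)).
e^(−k₁τ) = e^(−0.758×5.96) = e^(−4.518) = 0.01091; e^(−k₂τ) = e^(−1.323) = 0.2663.
C_P = 0.758×0.892/(0.222−0.758) × (0.01091−0.2663) = (-1.261)×(-0.2554) = 0.3222 kmol/m³.
Y_P = C_P/C_{A0} = 0.3222/0.892 = 0.361.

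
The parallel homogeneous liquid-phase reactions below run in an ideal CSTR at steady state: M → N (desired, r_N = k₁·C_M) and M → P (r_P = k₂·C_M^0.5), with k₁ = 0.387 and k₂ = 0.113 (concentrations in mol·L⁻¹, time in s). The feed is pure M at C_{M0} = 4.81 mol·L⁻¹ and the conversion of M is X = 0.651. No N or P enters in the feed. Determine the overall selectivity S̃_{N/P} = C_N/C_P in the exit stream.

4.44

Exit C_M = C_{M0}(1−X) = 4.81×0.349 = 1.679 mol·L⁻¹.
A CSTR operates uniformly at the exit composition, giving r_N = 0.6497 and r_P = 0.1464 (each k·C_M^n at C_M = 1.679).
Overall selectivity = C_N/C_P = r_Nτ/(r_Pτ) = r_N/r_P = 4.44.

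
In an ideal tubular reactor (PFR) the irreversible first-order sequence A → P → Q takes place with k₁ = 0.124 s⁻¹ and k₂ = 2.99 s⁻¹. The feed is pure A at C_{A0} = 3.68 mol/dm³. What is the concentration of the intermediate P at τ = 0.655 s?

0.124 mol/dm³

Solving the coupled first-order balances gives C_P(τ) = [k₁/(k₂−k₁)]·C_{A0}·(e^(−k₁τ) − e^(−k₂τ)).
e^(−k₁τ) = e^(−0.124×0.655) = e^(−0.08122) = 0.9220; e^(−k₂τ) = e^(−1.958) = 0.1411.
C_P = 0.124×3.68/(2.99−0.124) × (0.9220−0.1411) = 0.1592×0.7809 = 0.1243 mol/dm³.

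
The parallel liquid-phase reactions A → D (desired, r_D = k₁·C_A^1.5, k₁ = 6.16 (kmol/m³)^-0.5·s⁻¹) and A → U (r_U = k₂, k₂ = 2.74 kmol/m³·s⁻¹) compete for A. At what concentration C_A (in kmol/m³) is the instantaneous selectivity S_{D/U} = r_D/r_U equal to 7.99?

S_{D/U} = (k₁/k₂)·C_A^1.5 ⇒ C_A = (S·k₂/k₁)^(1/1.5).
= (7.99×2.74/6.16)^(0.6667) = (3.554)^(0.6667) = 2.33 kmol/m³.

2.33 kmol/m³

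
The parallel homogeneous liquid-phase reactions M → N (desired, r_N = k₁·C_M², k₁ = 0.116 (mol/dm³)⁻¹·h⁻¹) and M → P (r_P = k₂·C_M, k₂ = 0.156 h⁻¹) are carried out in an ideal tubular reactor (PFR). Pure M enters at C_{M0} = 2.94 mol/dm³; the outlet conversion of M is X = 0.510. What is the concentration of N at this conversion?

0.920 mol/dm³

C_M = C_{M0}(1−X) = 1.441 mol/dm³.
Along a PFR/batch, dC_P/dC_M = −r_P/(r_N+r_P) = −k₂/(k₂+k₁·C_M).
Integrating from C_{M0} to C_M: C_P = (0.156/0.116)·ln[(0.156+0.116·2.94)/(0.156+0.116·1.44)] = 1.345·ln(0.4970/0.3231) = 0.5792 mol/dm³.
Then C_N = (C_{M0}−C_M) − C_P = 1.499 − 0.5792 = 0.9202 mol/dm³.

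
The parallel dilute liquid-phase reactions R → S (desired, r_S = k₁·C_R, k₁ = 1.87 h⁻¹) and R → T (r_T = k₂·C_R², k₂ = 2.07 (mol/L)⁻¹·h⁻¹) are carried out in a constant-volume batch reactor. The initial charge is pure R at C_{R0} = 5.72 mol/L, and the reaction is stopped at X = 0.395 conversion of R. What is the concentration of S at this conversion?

C_R = C_{R0}(1−X) = 3.461 mol/L.
Along a PFR/batch, dC_S/dC_R = −r_S/(r_S+r_T) = −k₁/(k₁+k₂·C_R).
Integrating from C_{R0} to C_R: C_S = (1.87/2.07)·ln[(1.87+2.07·5.72)/(1.87+2.07·3.46)] = 0.9034·ln(13.71/9.033) = 0.3769 mol/L.

0.377 mol/L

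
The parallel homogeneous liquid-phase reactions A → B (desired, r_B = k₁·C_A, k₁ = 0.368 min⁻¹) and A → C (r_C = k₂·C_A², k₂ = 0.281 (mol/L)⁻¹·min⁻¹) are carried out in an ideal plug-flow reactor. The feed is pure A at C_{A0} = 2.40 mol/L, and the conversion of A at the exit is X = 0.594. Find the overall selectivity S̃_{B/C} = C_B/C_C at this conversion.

0.804

C_A = C_{A0}(1−X) = 0.9744 mol/L.
Along a PFR/batch, dC_B/dC_A = −r_B/(r_B+r_C) = −k₁/(k₁+k₂·C_A).
Integrating from C_{A0} to C_A: C_B = (0.368/0.281)·ln[(0.368+0.281·2.40)/(0.368+0.281·0.974)] = 1.310·ln(1.042/0.6418) = 0.6352 mol/L.
C_C = (C_{A0}−C_A)−C_B = 0.7904 mol/L; S̃_{B/C} = 0.6352/0.7904 = 0.804.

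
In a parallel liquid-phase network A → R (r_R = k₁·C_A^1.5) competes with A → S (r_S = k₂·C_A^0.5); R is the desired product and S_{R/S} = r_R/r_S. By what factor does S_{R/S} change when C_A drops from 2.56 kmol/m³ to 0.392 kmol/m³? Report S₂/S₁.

0.153

S_{R/S} = (k₁/k₂)·C_A, so S₂/S₁ = (C_{A,2}/C_{A,1}).
= 0.392/2.56 = 0.153.
Selectivity toward R falls as C_A falls — high-concentration operation is favoured.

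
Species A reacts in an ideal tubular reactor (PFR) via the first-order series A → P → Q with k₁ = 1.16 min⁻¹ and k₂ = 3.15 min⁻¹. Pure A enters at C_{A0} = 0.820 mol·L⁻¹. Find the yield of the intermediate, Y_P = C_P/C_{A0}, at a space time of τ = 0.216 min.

0.159

The intermediate concentration in a first-order A→B→C sequence is C_P = k₁C_{A0}(e^(−k₁τ) − e^(−k₂τ))/(k₂−k₁).
e^(−k₁τ) = e^(−1.16×0.216) = e^(−0.2506) = 0.7784; e^(−k₂τ) = e^(−0.6804) = 0.5064.
C_P = 1.16×0.820/(3.15−1.16) × (0.7784−0.5064) = 0.4780×0.2720 = 0.1300 mol·L⁻¹.
Y_P = C_P/C_{A0} = 0.1300/0.820 = 0.159.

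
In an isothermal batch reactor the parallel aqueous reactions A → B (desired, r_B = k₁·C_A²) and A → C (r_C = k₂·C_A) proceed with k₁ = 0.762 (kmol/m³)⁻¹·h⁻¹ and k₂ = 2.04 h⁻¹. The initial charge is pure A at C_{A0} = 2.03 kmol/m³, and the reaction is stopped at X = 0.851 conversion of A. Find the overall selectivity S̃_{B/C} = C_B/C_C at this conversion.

0.411

C_A = C_{A0}(1−X) = 0.3025 kmol/m³.
Along a PFR/batch, dC_C/dC_A = −r_C/(r_B+r_C) = −k₂/(k₂+k₁·C_A).
Integrating from C_{A0} to C_A: C_C = (2.04/0.762)·ln[(2.04+0.762·2.03)/(2.04+0.762·0.302)] = 2.677·ln(3.587/2.270) = 1.224 kmol/m³.
Then C_B = (C_{A0}−C_A) − C_C = 1.728 − 1.224 = 0.5033 kmol/m³.
S̃_{B/C} = C_B/C_C = 0.5033/1.224 = 0.411.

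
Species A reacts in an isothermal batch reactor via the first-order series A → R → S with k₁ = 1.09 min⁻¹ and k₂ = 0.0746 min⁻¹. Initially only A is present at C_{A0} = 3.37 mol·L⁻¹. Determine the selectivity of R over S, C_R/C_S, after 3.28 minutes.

The intermediate concentration in a first-order A→B→C sequence is C_R = k₁C_{A0}(e^(−k₁t) − e^(−k₂t))/(k₂−k₁).
e^(−k₁t) = e^(−1.09×3.28) = e^(−3.575) = 0.02801; e^(−k₂t) = e^(−0.2447) = 0.7829.
C_R = 1.09×3.37/(0.0746−1.09) × (0.02801−0.7829) = (-3.618)×(-0.7549) = 2.731 mol·L⁻¹.
C_A = C_{A0}e^(−k₁t) = 0.09439 mol·L⁻¹, so C_S = C_{A0}−C_A−C_R = 0.5445 mol·L⁻¹; C_R/C_S = 5.02.

5.02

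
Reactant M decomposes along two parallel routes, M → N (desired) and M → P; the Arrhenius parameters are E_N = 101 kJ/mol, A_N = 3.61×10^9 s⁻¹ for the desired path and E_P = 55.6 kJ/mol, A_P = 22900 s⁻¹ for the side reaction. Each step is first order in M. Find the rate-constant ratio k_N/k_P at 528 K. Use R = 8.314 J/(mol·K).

With equal orders, S_{N/P} = k_N/k_P = (A_N/A_P)·exp[(E_P−E_N)/(RT)].
(E_P−E_N)/(RT) = (55.6−101)×10³/(8.314×528) = -45400/4390 = -10.34.
k_N/k_P = (3.61×10^9/22900)·exp(-10.34) = 1.576×10^5 × 3.224×10^-5 = 5.08.

5.08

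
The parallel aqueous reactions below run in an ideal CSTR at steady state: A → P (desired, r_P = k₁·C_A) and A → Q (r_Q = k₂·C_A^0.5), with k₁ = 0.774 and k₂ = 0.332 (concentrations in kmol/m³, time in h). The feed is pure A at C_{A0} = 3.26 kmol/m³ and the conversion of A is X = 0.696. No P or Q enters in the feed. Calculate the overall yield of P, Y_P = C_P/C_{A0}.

Exit C_A = C_{A0}(1−X) = 3.26×0.304 = 0.9910 kmol/m³.
In a CSTR the entire volume is at exit conditions, so r_P = 0.774×0.9910 = 0.7671 and r_Q = 0.332×0.9910^0.5 = 0.3305.
Fraction of consumed A going to P: r_P/(r_P+r_Q) = 0.6989.
C_P = 0.6989·C_{A0}·X = 0.6989×3.26×0.696 = 1.59 kmol/m³; Y_P = C_P/C_{A0} = 0.486.

0.486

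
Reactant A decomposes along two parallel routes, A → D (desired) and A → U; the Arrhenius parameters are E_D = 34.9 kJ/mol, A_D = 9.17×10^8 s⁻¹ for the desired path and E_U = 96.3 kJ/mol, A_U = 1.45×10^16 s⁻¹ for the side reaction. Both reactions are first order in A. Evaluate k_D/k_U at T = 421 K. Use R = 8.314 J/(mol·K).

k_D/k_U = (A_D/A_U)·exp[−(E_D−E_U)/(RT)] = (A_D/A_U)·exp[(E_U−E_D)/(RT)].
(E_U−E_D)/(RT) = (96.3−34.9)×10³/(8.314×421) = 61400/3500 = 17.54.
k_D/k_U = (9.17×10^8/1.45×10^16)·exp(17.54) = 6.324×10^-8 × 4.153×10^7 = 2.63.

2.63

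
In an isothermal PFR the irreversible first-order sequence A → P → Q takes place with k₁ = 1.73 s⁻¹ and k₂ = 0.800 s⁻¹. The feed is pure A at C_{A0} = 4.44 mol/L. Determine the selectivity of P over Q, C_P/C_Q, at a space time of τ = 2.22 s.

The intermediate concentration in a first-order A→B→C sequence is C_P = k₁C_{A0}(e^(−k₁τ) − e^(−k₂τ))/(k₂−k₁).
e^(−k₁τ) = e^(−1.73×2.22) = e^(−3.841) = 0.02148; e^(−k₂τ) = e^(−1.776) = 0.1693.
C_P = 1.73×4.44/(0.800−1.73) × (0.02148−0.1693) = (-8.259)×(-0.1478) = 1.221 mol/L.
C_A = C_{A0}e^(−k₁τ) = 0.09537 mol/L, so C_Q = C_{A0}−C_A−C_P = 3.124 mol/L; C_P/C_Q = 0.391.

0.391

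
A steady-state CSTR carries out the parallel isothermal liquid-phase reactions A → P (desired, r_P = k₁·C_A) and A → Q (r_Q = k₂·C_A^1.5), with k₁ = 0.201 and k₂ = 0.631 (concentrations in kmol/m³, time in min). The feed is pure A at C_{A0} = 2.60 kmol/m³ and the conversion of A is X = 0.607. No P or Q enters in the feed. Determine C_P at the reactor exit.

0.378 kmol/m³

Exit C_A = C_{A0}(1−X) = 2.60×0.393 = 1.022 kmol/m³.
In a CSTR the entire volume is at exit conditions, so r_P = 0.201×1.022 = 0.2054 and r_Q = 0.631×1.022^1.5 = 0.6517.
Fraction of consumed A going to P: r_P/(r_P+r_Q) = 0.2396.
C_P = 0.2396·C_{A0}·X = 0.2396×2.60×0.607 = 0.378 kmol/m³.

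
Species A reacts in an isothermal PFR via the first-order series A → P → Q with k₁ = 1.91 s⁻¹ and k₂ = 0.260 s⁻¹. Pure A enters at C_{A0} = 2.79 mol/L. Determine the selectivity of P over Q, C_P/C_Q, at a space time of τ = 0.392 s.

Solving the coupled first-order balances gives C_P(τ) = [k₁/(k₂−k₁)]·C_{A0}·(e^(−k₁τ) − e^(−k₂τ)).
e^(−k₁τ) = e^(−1.91×0.392) = e^(−0.7487) = 0.4730; e^(−k₂τ) = e^(−0.1019) = 0.9031.
C_P = 1.91×2.79/(0.260−1.91) × (0.4730−0.9031) = (-3.230)×(-0.4301) = 1.389 mol/L.
C_A = C_{A0}e^(−k₁τ) = 1.320 mol/L, so C_Q = C_{A0}−C_A−C_P = 0.08125 mol/L; C_P/C_Q = 17.1.

17.1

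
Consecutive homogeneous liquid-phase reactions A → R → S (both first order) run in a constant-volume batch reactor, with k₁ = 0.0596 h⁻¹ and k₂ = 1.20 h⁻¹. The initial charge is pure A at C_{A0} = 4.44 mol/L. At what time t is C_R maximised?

2.63 h

The intermediate peaks when r₁ = r₂, i.e. k₁e^(−k₁t) = k₂e^(−k₂t), giving t_opt = ln(k₂/k₁)/(k₂−k₁).
= ln(1.20/0.0596)/(1.20−0.0596) = ln(20.13)/1.140 = 3.002/1.140 = 2.63 h.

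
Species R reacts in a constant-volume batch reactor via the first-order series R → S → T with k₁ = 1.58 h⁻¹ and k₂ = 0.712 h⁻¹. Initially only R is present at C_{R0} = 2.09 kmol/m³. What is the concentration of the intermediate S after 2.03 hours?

Solving the coupled first-order balances gives C_S(t) = [k₁/(k₂−k₁)]·C_{R0}·(e^(−k₁t) − e^(−k₂t)).
e^(−k₁t) = e^(−1.58×2.03) = e^(−3.207) = 0.04046; e^(−k₂t) = e^(−1.445) = 0.2357.
C_S = 1.58×2.09/(0.712−1.58) × (0.04046−0.2357) = (-3.804)×(-0.1952) = 0.7426 kmol/m³.

0.743 kmol/m³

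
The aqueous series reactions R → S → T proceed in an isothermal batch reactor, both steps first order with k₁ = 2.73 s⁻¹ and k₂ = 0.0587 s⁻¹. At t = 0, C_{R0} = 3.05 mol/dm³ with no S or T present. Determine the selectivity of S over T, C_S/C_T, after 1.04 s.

For first-order series with pure R initially, C_S(t) = k₁C_{R0}/(k₂−k₁)·(e^(−k₁t) − e^(−k₂t)).
e^(−k₁t) = e^(−2.73×1.04) = e^(−2.839) = 0.05847; e^(−k₂t) = e^(−0.06105) = 0.9408.
C_S = 2.73×3.05/(0.0587−2.73) × (0.05847−0.9408) = (-3.117)×(-0.8823) = 2.750 mol/dm³.
C_R = C_{R0}e^(−k₁t) = 0.1783 mol/dm³, so C_T = C_{R0}−C_R−C_S = 0.1215 mol/dm³; C_S/C_T = 22.6.

22.6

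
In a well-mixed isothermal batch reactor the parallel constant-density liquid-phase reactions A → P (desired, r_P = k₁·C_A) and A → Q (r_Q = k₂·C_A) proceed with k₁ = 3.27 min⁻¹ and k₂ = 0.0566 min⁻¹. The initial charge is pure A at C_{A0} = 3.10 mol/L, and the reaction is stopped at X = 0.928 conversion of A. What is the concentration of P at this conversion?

C_A = C_{A0}(1−X) = 0.2232 mol/L.
Both paths are first order in A, so the instantaneous fraction to P is constant: dC_P/d(−C_A) = k₁/(k₁+k₂) = 0.9830.
C_P = 0.9830·(C_{A0}−C_A) = 0.9830×2.877 = 2.83 mol/L.

2.83 mol/L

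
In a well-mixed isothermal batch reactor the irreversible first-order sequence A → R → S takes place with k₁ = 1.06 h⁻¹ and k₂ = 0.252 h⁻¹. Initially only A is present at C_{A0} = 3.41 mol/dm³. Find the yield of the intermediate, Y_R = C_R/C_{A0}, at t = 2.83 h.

0.578

The intermediate concentration in a first-order A→B→C sequence is C_R = k₁C_{A0}(e^(−k₁t) − e^(−k₂t))/(k₂−k₁).
e^(−k₁t) = e^(−1.06×2.83) = e^(−3.000) = 0.04980; e^(−k₂t) = e^(−0.7132) = 0.4901.
C_R = 1.06×3.41/(0.252−1.06) × (0.04980−0.4901) = (-4.474)×(-0.4403) = 1.970 mol/dm³.
Y_R = C_R/C_{A0} = 1.970/3.41 = 0.578.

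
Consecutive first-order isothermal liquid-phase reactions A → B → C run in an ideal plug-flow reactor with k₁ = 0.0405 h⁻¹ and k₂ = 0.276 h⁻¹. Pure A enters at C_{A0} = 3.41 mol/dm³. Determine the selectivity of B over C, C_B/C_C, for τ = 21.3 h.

Solving the coupled first-order balances gives C_B(τ) = [k₁/(k₂−k₁)]·C_{A0}·(e^(−k₁τ) − e^(−k₂τ)).
e^(−k₁τ) = e^(−0.0405×21.3) = e^(−0.8627) = 0.4220; e^(−k₂τ) = e^(−5.879) = 0.002798.
C_B = 0.0405×3.41/(0.276−0.0405) × (0.4220−0.002798) = 0.5864×0.4192 = 0.2459 mol/dm³.
C_A = C_{A0}e^(−k₁τ) = 1.439 mol/dm³, so C_C = C_{A0}−C_A−C_B = 1.725 mol/dm³; C_B/C_C = 0.143.

0.143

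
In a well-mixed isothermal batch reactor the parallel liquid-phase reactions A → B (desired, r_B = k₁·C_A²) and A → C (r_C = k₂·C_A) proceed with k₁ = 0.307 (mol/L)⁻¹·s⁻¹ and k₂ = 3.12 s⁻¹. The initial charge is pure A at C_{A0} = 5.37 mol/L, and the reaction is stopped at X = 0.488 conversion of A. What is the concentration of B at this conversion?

C_A = C_{A0}(1−X) = 2.749 mol/L.
Along a PFR/batch, dC_C/dC_A = −r_C/(r_B+r_C) = −k₂/(k₂+k₁·C_A).
Integrating from C_{A0} to C_A: C_C = (3.12/0.307)·ln[(3.12+0.307·5.37)/(3.12+0.307·2.75)] = 10.16·ln(4.769/3.964) = 1.878 mol/L.
Then C_B = (C_{A0}−C_A) − C_C = 2.621 − 1.878 = 0.7427 mol/L.

0.743 mol/L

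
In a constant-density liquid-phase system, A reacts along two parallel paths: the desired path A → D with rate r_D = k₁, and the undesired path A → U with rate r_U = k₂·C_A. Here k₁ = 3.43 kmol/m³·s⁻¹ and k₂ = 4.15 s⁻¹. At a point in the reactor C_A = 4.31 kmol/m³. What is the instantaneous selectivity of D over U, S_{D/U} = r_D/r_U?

0.192

S_{D/U} = r_D/r_U = (k₁)/(k₂·C_A) = (k₁/k₂)·C_A⁻¹.
= (3.43) / (4.15×4.310) = 3.430/17.89 = 0.192.
The undesired path is higher order in A, so low C_A (CSTR or dilute feed) favours D.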